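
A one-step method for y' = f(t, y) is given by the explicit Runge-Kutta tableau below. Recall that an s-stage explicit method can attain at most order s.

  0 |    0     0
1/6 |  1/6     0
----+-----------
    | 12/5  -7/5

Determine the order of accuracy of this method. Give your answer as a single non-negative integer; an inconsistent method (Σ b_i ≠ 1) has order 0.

1

b = (12/5, -7/5)
c = (0, 1/6)
Σ b_i: 12/5·1 + (-7/5)·1 = 1 ✓
b·c: (-7/5)·1/6 = -7/30 ≠ 1/2 ⇒ order 1.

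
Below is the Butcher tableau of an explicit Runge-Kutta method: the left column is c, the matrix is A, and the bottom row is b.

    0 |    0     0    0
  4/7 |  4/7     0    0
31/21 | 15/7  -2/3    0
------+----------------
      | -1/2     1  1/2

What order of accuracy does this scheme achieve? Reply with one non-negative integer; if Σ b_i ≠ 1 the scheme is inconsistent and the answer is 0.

1

b = (-1/2, 1, 1/2)
c = (0, 4/7, 31/21)
Ac = (0, 0, -8/21)
Σ b_i: (-1/2)·1 + 1·1 + 1/2·1 = 1 ✓
b·c: 1·4/7 + 1/2·31/21 = 55/42 ≠ 1/2 ⇒ order 1.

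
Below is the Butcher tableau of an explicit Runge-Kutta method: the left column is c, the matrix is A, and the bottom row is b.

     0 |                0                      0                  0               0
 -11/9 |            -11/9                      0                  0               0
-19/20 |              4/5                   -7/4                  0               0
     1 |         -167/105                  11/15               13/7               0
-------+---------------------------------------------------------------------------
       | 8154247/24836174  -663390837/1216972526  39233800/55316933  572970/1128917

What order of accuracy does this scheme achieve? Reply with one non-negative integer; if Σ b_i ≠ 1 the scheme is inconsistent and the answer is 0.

3

b = (8154247/24836174, -663390837/1216972526, 39233800/55316933, 572970/1128917)
c = (0, -11/9, -19/20, 1)
Ac = (0, 0, 77/36, -10057/3780)
Σ b_i: 8154247/24836174·1 + (-663390837/1216972526)·1 + 39233800/55316933·1 + 572970/1128917·1 = 1 ✓
b·c: (-663390837/1216972526)·(-11/9) + 39233800/55316933·(-19/20) + 572970/1128917·1 = 1/2 ✓
b·c²: (-663390837/1216972526)·121/81 + 39233800/55316933·361/400 + 572970/1128917·1 = 1/3 ✓
b·Ac: 39233800/55316933·77/36 + 572970/1128917·(-10057/3780) = 1/6 ✓
b·c³: (-663390837/1216972526)·(-1331/729) + 39233800/55316933·(-6859/8000) + 572970/1128917·1 = 1090855547/1219230360 ≠ 1/4 ⇒ order 3.
b·(c∘Ac): 39233800/55316933·(-1463/720) + 572970/1128917·(-10057/3780) = -22059736/7902419 ≠ 1/8
b·Ac²: 39233800/55316933·(-847/324) + 572970/1128917·1885759/680400 = -545561279/1219230360 ≠ 1/12
b·A²c: 572970/1128917·143/36 = 13655785/6773502 ≠ 1/24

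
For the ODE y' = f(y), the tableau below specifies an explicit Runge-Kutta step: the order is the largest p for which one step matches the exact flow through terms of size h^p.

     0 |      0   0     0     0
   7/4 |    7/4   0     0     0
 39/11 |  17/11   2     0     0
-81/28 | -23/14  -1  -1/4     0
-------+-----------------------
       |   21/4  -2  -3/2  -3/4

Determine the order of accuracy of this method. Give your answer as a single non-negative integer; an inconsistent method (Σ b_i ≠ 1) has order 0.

b = (21/4, -2, -3/2, -3/4)
c = (0, 7/4, 39/11, -81/28)
Ac = (0, 0, 7/2, -29/11)
Σ b_i: 21/4·1 + (-2)·1 + (-3/2)·1 + (-3/4)·1 = 1 ✓
b·c: (-2)·7/4 + (-3/2)·39/11 + (-3/4)·(-81/28) = -8191/1232 ≠ 1/2 ⇒ order 1.

1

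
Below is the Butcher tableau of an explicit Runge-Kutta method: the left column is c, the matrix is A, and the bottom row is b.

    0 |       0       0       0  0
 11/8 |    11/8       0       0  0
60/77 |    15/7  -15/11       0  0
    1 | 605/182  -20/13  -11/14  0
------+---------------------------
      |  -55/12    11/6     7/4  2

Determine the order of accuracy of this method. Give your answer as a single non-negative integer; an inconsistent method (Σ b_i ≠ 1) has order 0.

1

b = (-55/12, 11/6, 7/4, 2)
c = (0, 11/8, 60/77, 1)
Ac = (0, 0, -15/8, -3475/1274)
Σ b_i: (-55/12)·1 + 11/6·1 + 7/4·1 + 2·1 = 1 ✓
b·c: 11/6·11/8 + 7/4·60/77 + 2·1 = 3107/528 ≠ 1/2 ⇒ order 1.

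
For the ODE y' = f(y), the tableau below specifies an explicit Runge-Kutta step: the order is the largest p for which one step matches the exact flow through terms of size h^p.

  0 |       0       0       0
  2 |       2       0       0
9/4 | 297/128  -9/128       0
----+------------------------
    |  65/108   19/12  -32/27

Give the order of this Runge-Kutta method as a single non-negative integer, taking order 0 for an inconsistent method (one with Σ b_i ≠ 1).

b = (65/108, 19/12, -32/27)
c = (0, 2, 9/4)
Ac = (0, 0, -9/64)
Σ b_i: 65/108·1 + 19/12·1 + (-32/27)·1 = 1 ✓
b·c: 19/12·2 + (-32/27)·9/4 = 1/2 ✓
b·c²: 19/12·4 + (-32/27)·81/16 = 1/3 ✓
b·Ac: (-32/27)·(-9/64) = 1/6 ✓; 3 stages ⇒ order 3.

3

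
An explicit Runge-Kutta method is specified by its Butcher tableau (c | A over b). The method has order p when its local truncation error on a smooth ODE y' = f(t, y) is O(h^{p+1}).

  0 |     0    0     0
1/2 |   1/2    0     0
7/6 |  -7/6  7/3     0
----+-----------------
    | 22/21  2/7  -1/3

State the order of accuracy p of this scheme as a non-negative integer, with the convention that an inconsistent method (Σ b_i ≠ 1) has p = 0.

1

b = (22/21, 2/7, -1/3)
c = (0, 1/2, 7/6)
Ac = (0, 0, 7/6)
Σ b_i: 22/21·1 + 2/7·1 + (-1/3)·1 = 1 ✓
b·c: 2/7·1/2 + (-1/3)·7/6 = -31/126 ≠ 1/2 ⇒ order 1.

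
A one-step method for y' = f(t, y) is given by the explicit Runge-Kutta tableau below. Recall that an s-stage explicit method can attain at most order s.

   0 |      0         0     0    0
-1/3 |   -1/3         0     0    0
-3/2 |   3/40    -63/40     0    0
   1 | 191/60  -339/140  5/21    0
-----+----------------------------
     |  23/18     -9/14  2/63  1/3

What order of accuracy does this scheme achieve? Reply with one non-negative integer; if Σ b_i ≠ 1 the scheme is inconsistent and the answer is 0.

b = (23/18, -9/14, 2/63, 1/3)
c = (0, -1/3, -3/2, 1)
Ac = (0, 0, 21/40, 9/20)
Σ b_i: 23/18·1 + (-9/14)·1 + 2/63·1 + 1/3·1 = 1 ✓
b·c: (-9/14)·(-1/3) + 2/63·(-3/2) + 1/3·1 = 1/2 ✓
b·c²: (-9/14)·1/9 + 2/63·9/4 + 1/3·1 = 1/3 ✓
b·Ac: 2/63·21/40 + 1/3·9/20 = 1/6 ✓
b·c³: (-9/14)·(-1/27) + 2/63·(-27/8) + 1/3·1 = 1/4 ✓
b·(c∘Ac): 2/63·(-63/80) + 1/3·9/20 = 1/8 ✓
b·Ac²: 2/63·(-7/40) + 1/3·4/15 = 1/12 ✓
b·A²c: 1/3·1/8 = 1/24 ✓; 4 stages ⇒ order 4.

4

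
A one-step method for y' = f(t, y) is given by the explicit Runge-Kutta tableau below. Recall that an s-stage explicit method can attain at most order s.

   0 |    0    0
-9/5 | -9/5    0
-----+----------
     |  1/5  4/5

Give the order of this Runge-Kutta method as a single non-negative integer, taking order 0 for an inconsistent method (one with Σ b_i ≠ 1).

1

b = (1/5, 4/5)
c = (0, -9/5)
Σ b_i: 1/5·1 + 4/5·1 = 1 ✓
b·c: 4/5·(-9/5) = -36/25 ≠ 1/2 ⇒ order 1.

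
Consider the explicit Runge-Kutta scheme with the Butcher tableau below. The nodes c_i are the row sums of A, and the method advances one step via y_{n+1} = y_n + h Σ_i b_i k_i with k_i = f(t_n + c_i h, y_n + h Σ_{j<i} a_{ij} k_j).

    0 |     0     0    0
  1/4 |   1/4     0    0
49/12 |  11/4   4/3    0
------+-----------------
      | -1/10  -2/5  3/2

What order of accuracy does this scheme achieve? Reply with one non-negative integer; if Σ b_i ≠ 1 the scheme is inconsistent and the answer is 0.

1

b = (-1/10, -2/5, 3/2)
c = (0, 1/4, 49/12)
Ac = (0, 0, 1/3)
Σ b_i: (-1/10)·1 + (-2/5)·1 + 3/2·1 = 1 ✓
b·c: (-2/5)·1/4 + 3/2·49/12 = 241/40 ≠ 1/2 ⇒ order 1.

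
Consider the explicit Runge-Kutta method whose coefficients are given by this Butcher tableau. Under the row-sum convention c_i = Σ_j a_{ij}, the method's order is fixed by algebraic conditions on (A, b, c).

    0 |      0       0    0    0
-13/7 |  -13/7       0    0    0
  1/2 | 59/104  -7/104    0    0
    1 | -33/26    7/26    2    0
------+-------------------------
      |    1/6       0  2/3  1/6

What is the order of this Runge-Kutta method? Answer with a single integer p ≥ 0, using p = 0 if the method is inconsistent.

b = (1/6, 0, 2/3, 1/6)
c = (0, -13/7, 1/2, 1)
Ac = (0, 0, 1/8, 1/2)
Σ b_i: 1/6·1 + 2/3·1 + 1/6·1 = 1 ✓
b·c: 2/3·1/2 + 1/6·1 = 1/2 ✓
b·c²: 2/3·1/4 + 1/6·1 = 1/3 ✓
b·Ac: 2/3·1/8 + 1/6·1/2 = 1/6 ✓
b·c³: 2/3·1/8 + 1/6·1 = 1/4 ✓
b·(c∘Ac): 2/3·1/16 + 1/6·1/2 = 1/8 ✓
b·Ac²: 2/3·(-13/56) + 1/6·10/7 = 1/12 ✓
b·A²c: 1/6·1/4 = 1/24 ✓; 4 stages ⇒ order 4.

4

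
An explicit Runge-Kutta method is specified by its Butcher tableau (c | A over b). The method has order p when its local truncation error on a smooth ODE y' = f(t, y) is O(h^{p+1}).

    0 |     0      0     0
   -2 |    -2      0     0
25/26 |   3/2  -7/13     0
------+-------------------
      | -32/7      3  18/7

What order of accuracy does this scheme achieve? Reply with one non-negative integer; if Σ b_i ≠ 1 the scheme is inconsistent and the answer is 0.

1

b = (-32/7, 3, 18/7)
c = (0, -2, 25/26)
Ac = (0, 0, 14/13)
Σ b_i: (-32/7)·1 + 3·1 + 18/7·1 = 1 ✓
b·c: 3·(-2) + 18/7·25/26 = -321/91 ≠ 1/2 ⇒ order 1.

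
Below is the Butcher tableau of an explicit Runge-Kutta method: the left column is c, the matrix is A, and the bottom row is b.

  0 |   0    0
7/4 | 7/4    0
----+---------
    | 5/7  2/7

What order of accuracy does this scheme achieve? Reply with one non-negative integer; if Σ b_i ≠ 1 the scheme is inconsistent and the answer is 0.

b = (5/7, 2/7)
c = (0, 7/4)
Σ b_i: 5/7·1 + 2/7·1 = 1 ✓
b·c: 2/7·7/4 = 1/2 ✓; 2 stages ⇒ order 2.

2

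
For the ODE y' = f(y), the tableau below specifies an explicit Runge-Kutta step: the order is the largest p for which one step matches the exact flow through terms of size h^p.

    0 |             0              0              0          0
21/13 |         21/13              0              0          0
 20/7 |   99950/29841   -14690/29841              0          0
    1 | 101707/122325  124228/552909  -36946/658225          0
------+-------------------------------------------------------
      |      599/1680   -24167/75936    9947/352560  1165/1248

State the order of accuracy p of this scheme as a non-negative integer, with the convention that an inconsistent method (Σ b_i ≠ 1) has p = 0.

4

b = (599/1680, -24167/75936, 9947/352560, 1165/1248)
c = (0, 21/13, 20/7, 1)
Ac = (0, 0, -1130/1421, 236/1165)
Σ b_i: 599/1680·1 + (-24167/75936)·1 + 9947/352560·1 + 1165/1248·1 = 1 ✓
b·c: (-24167/75936)·21/13 + 9947/352560·20/7 + 1165/1248·1 = 1/2 ✓
b·c²: (-24167/75936)·441/169 + 9947/352560·400/49 + 1165/1248·1 = 1/3 ✓
b·Ac: 9947/352560·(-1130/1421) + 1165/1248·236/1165 = 1/6 ✓
b·c³: (-24167/75936)·9261/2197 + 9947/352560·8000/343 + 1165/1248·1 = 1/4 ✓
b·(c∘Ac): 9947/352560·(-22600/9947) + 1165/1248·236/1165 = 1/8 ✓
b·Ac²: 9947/352560·(-3390/2639) + 1165/1248·388/3029 = 1/12 ✓
b·A²c: 1165/1248·52/1165 = 1/24 ✓; 4 stages ⇒ order 4.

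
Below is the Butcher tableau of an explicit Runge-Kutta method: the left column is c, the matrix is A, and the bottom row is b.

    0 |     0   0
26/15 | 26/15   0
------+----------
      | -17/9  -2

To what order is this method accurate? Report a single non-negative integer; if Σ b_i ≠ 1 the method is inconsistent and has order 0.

b = (-17/9, -2)
c = (0, 26/15)
Σ b_i: (-17/9)·1 + (-2)·1 = -35/9 ≠ 1 ⇒ order 0.

0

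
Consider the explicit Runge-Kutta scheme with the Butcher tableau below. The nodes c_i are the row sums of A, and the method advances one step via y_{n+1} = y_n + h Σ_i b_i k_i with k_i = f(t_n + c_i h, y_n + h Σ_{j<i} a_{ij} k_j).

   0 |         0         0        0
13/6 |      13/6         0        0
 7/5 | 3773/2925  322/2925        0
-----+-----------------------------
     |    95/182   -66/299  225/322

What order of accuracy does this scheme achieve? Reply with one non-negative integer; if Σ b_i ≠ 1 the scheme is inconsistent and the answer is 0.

3

b = (95/182, -66/299, 225/322)
c = (0, 13/6, 7/5)
Ac = (0, 0, 161/675)
Σ b_i: 95/182·1 + (-66/299)·1 + 225/322·1 = 1 ✓
b·c: (-66/299)·13/6 + 225/322·7/5 = 1/2 ✓
b·c²: (-66/299)·169/36 + 225/322·49/25 = 1/3 ✓
b·Ac: 225/322·161/675 = 1/6 ✓; 3 stages ⇒ order 3.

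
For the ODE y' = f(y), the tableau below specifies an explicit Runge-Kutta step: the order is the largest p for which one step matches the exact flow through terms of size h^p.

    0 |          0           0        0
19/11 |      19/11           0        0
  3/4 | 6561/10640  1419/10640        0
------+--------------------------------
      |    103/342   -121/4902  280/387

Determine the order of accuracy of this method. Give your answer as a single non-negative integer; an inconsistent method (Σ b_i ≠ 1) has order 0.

3

b = (103/342, -121/4902, 280/387)
c = (0, 19/11, 3/4)
Ac = (0, 0, 129/560)
Σ b_i: 103/342·1 + (-121/4902)·1 + 280/387·1 = 1 ✓
b·c: (-121/4902)·19/11 + 280/387·3/4 = 1/2 ✓
b·c²: (-121/4902)·361/121 + 280/387·9/16 = 1/3 ✓
b·Ac: 280/387·129/560 = 1/6 ✓; 3 stages ⇒ order 3.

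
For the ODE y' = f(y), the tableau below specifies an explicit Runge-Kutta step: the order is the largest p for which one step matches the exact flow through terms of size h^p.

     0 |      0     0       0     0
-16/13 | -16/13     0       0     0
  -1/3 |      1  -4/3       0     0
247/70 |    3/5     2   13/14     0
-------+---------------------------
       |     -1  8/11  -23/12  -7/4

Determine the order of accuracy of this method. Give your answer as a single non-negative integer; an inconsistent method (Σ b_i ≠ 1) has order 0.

b = (-1, 8/11, -23/12, -7/4)
c = (0, -16/13, -1/3, 247/70)
Ac = (0, 0, 64/39, -1513/546)
Σ b_i: (-1)·1 + 8/11·1 + (-23/12)·1 + (-7/4)·1 = -130/33 ≠ 1 ⇒ order 0.

0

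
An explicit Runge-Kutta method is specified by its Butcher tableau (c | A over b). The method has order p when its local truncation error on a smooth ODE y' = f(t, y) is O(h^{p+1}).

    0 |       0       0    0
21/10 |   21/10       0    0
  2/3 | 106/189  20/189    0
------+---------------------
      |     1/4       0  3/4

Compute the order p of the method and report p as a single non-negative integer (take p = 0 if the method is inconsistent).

3

b = (1/4, 0, 3/4)
c = (0, 21/10, 2/3)
Ac = (0, 0, 2/9)
Σ b_i: 1/4·1 + 3/4·1 = 1 ✓
b·c: 3/4·2/3 = 1/2 ✓
b·c²: 3/4·4/9 = 1/3 ✓
b·Ac: 3/4·2/9 = 1/6 ✓; 3 stages ⇒ order 3.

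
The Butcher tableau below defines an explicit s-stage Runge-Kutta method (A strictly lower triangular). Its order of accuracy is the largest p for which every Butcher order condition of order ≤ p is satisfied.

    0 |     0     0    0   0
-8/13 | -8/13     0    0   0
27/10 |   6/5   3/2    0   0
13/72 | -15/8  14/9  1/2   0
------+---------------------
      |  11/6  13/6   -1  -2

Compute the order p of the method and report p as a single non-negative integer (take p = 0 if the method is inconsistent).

b = (11/6, 13/6, -1, -2)
c = (0, -8/13, 27/10, 13/72)
Ac = (0, 0, -12/13, 919/2340)
Σ b_i: 11/6·1 + 13/6·1 + (-1)·1 + (-2)·1 = 1 ✓
b·c: 13/6·(-8/13) + (-1)·27/10 + (-2)·13/72 = -791/180 ≠ 1/2 ⇒ order 1.

1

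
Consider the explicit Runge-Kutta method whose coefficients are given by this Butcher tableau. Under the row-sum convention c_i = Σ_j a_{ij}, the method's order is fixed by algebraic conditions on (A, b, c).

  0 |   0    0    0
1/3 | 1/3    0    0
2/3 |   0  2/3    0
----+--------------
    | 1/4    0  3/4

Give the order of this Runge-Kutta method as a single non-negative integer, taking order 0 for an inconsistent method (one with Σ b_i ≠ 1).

3

b = (1/4, 0, 3/4)
c = (0, 1/3, 2/3)
Ac = (0, 0, 2/9)
Σ b_i: 1/4·1 + 3/4·1 = 1 ✓
b·c: 3/4·2/3 = 1/2 ✓
b·c²: 3/4·4/9 = 1/3 ✓
b·Ac: 3/4·2/9 = 1/6 ✓; 3 stages ⇒ order 3.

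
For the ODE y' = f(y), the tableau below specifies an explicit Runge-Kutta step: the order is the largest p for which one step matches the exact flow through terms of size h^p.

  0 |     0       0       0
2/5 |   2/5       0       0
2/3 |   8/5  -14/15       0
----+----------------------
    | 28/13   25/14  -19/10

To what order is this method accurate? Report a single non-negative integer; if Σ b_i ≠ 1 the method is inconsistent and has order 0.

b = (28/13, 25/14, -19/10)
c = (0, 2/5, 2/3)
Ac = (0, 0, -28/75)
Σ b_i: 28/13·1 + 25/14·1 + (-19/10)·1 = 928/455 ≠ 1 ⇒ order 0.

0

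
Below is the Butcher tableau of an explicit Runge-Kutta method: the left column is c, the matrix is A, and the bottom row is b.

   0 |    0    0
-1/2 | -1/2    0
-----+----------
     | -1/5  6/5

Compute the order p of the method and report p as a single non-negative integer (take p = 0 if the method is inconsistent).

1

b = (-1/5, 6/5)
c = (0, -1/2)
Σ b_i: (-1/5)·1 + 6/5·1 = 1 ✓
b·c: 6/5·(-1/2) = -3/5 ≠ 1/2 ⇒ order 1.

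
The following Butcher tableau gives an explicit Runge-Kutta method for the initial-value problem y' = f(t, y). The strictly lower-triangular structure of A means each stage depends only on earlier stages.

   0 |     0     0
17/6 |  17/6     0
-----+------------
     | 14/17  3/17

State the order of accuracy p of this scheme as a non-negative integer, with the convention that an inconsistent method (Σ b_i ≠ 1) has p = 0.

2

b = (14/17, 3/17)
c = (0, 17/6)
Σ b_i: 14/17·1 + 3/17·1 = 1 ✓
b·c: 3/17·17/6 = 1/2 ✓; 2 stages ⇒ order 2.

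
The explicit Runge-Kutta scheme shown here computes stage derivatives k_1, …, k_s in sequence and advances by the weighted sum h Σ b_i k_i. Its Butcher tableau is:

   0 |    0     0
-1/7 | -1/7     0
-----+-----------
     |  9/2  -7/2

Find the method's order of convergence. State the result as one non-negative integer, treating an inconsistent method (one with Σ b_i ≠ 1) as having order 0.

2

b = (9/2, -7/2)
c = (0, -1/7)
Σ b_i: 9/2·1 + (-7/2)·1 = 1 ✓
b·c: (-7/2)·(-1/7) = 1/2 ✓; 2 stages ⇒ order 2.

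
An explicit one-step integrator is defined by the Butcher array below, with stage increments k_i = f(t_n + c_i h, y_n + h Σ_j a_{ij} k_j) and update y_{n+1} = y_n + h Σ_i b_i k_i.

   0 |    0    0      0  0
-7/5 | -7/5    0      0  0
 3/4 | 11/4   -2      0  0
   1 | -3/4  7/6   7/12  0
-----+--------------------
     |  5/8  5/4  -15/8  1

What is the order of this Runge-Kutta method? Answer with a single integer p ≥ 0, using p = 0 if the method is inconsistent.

b = (5/8, 5/4, -15/8, 1)
c = (0, -7/5, 3/4, 1)
Ac = (0, 0, 14/5, -287/240)
Σ b_i: 5/8·1 + 5/4·1 + (-15/8)·1 + 1·1 = 1 ✓
b·c: 5/4·(-7/5) + (-15/8)·3/4 + 1·1 = -69/32 ≠ 1/2 ⇒ order 1.

1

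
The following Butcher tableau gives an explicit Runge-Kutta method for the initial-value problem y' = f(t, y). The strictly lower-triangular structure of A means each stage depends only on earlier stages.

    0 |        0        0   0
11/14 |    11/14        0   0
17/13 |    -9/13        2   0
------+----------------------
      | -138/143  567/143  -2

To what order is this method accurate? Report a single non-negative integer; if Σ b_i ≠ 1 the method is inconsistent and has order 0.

b = (-138/143, 567/143, -2)
c = (0, 11/14, 17/13)
Ac = (0, 0, 11/7)
Σ b_i: (-138/143)·1 + 567/143·1 + (-2)·1 = 1 ✓
b·c: 567/143·11/14 + (-2)·17/13 = 1/2 ✓
b·c²: 567/143·121/196 + (-2)·289/169 = -4601/4732 ≠ 1/3 ⇒ order 2.
b·Ac: (-2)·11/7 = -22/7 ≠ 1/6

2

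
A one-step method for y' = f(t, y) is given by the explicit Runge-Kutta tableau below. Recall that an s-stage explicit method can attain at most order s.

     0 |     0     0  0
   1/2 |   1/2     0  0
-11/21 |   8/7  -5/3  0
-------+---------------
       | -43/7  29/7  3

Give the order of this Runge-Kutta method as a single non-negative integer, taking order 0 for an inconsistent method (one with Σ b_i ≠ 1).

b = (-43/7, 29/7, 3)
c = (0, 1/2, -11/21)
Ac = (0, 0, -5/6)
Σ b_i: (-43/7)·1 + 29/7·1 + 3·1 = 1 ✓
b·c: 29/7·1/2 + 3·(-11/21) = 1/2 ✓
b·c²: 29/7·1/4 + 3·121/441 = 1093/588 ≠ 1/3 ⇒ order 2.
b·Ac: 3·(-5/6) = -5/2 ≠ 1/6

2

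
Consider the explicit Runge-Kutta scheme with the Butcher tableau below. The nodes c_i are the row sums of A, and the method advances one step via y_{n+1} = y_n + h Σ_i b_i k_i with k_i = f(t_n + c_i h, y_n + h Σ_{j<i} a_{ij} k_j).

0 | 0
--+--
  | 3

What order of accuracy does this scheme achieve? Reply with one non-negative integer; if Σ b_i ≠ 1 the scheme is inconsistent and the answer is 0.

b = (3)
c = (0)
Σ b_i: 3·1 = 3 ≠ 1 ⇒ order 0.

0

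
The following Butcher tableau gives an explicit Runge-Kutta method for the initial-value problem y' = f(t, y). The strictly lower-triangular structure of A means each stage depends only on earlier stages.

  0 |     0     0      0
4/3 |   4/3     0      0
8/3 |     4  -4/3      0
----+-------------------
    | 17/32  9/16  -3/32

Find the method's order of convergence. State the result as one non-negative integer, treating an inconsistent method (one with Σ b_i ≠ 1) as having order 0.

b = (17/32, 9/16, -3/32)
c = (0, 4/3, 8/3)
Ac = (0, 0, -16/9)
Σ b_i: 17/32·1 + 9/16·1 + (-3/32)·1 = 1 ✓
b·c: 9/16·4/3 + (-3/32)·8/3 = 1/2 ✓
b·c²: 9/16·16/9 + (-3/32)·64/9 = 1/3 ✓
b·Ac: (-3/32)·(-16/9) = 1/6 ✓; 3 stages ⇒ order 3.

3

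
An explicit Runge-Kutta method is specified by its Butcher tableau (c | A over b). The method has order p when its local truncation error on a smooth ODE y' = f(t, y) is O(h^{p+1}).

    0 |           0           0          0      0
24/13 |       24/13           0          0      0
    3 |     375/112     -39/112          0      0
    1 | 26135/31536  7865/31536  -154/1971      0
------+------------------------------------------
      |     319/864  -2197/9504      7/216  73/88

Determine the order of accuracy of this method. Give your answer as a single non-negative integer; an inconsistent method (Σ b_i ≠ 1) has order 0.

4

b = (319/864, -2197/9504, 7/216, 73/88)
c = (0, 24/13, 3, 1)
Ac = (0, 0, -9/14, 33/146)
Σ b_i: 319/864·1 + (-2197/9504)·1 + 7/216·1 + 73/88·1 = 1 ✓
b·c: (-2197/9504)·24/13 + 7/216·3 + 73/88·1 = 1/2 ✓
b·c²: (-2197/9504)·576/169 + 7/216·9 + 73/88·1 = 1/3 ✓
b·Ac: 7/216·(-9/14) + 73/88·33/146 = 1/6 ✓
b·c³: (-2197/9504)·13824/2197 + 7/216·27 + 73/88·1 = 1/4 ✓
b·(c∘Ac): 7/216·(-27/14) + 73/88·33/146 = 1/8 ✓
b·Ac²: 7/216·(-108/91) + 73/88·418/2847 = 1/12 ✓
b·A²c: 73/88·11/219 = 1/24 ✓; 4 stages ⇒ order 4.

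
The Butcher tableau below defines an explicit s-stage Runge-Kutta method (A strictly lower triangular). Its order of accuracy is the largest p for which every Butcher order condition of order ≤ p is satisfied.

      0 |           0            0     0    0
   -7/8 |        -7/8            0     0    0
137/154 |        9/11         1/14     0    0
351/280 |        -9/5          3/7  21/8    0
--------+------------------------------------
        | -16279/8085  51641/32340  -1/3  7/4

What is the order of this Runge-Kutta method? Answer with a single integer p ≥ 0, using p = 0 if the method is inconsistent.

b = (-16279/8085, 51641/32340, -1/3, 7/4)
c = (0, -7/8, 137/154, 351/280)
Ac = (0, 0, -1/16, 345/176)
Σ b_i: (-16279/8085)·1 + 51641/32340·1 + (-1/3)·1 + 7/4·1 = 1 ✓
b·c: 51641/32340·(-7/8) + (-1/3)·137/154 + 7/4·351/280 = 1/2 ✓
b·c²: 51641/32340·49/64 + (-1/3)·18769/23716 + 7/4·123201/78400 = 105548959/28459200 ≠ 1/3 ⇒ order 2.
b·Ac: (-1/3)·(-1/16) + 7/4·345/176 = 7289/2112 ≠ 1/6

2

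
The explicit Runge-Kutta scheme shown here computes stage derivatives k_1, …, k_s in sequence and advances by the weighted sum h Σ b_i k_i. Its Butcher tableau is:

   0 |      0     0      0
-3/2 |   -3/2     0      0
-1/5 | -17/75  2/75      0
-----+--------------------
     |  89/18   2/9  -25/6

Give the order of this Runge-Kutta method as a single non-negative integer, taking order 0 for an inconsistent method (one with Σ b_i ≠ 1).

3

b = (89/18, 2/9, -25/6)
c = (0, -3/2, -1/5)
Ac = (0, 0, -1/25)
Σ b_i: 89/18·1 + 2/9·1 + (-25/6)·1 = 1 ✓
b·c: 2/9·(-3/2) + (-25/6)·(-1/5) = 1/2 ✓
b·c²: 2/9·9/4 + (-25/6)·1/25 = 1/3 ✓
b·Ac: (-25/6)·(-1/25) = 1/6 ✓; 3 stages ⇒ order 3.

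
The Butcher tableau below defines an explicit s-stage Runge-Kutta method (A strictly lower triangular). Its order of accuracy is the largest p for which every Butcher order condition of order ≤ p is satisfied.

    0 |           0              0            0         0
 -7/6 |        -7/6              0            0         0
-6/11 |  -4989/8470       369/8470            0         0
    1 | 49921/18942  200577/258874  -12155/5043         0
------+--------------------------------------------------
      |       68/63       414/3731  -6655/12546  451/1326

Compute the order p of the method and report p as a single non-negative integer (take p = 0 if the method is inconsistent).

b = (68/63, 414/3731, -6655/12546, 451/1326)
c = (0, -7/6, -6/11, 1)
Ac = (0, 0, -123/2420, 741/1804)
Σ b_i: 68/63·1 + 414/3731·1 + (-6655/12546)·1 + 451/1326·1 = 1 ✓
b·c: 414/3731·(-7/6) + (-6655/12546)·(-6/11) + 451/1326·1 = 1/2 ✓
b·c²: 414/3731·49/36 + (-6655/12546)·36/121 + 451/1326·1 = 1/3 ✓
b·Ac: (-6655/12546)·(-123/2420) + 451/1326·741/1804 = 1/6 ✓
b·c³: 414/3731·(-343/216) + (-6655/12546)·(-216/1331) + 451/1326·1 = 1/4 ✓
b·(c∘Ac): (-6655/12546)·369/13310 + 451/1326·741/1804 = 1/8 ✓
b·Ac²: (-6655/12546)·287/4840 + 451/1326·3653/10824 = 1/12 ✓
b·A²c: 451/1326·221/1804 = 1/24 ✓; 4 stages ⇒ order 4.

4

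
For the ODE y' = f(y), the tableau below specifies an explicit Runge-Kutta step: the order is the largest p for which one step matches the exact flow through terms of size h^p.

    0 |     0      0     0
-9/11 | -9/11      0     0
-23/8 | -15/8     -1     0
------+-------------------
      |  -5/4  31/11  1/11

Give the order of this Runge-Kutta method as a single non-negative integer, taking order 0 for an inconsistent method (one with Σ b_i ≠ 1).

b = (-5/4, 31/11, 1/11)
c = (0, -9/11, -23/8)
Ac = (0, 0, 9/11)
Σ b_i: (-5/4)·1 + 31/11·1 + 1/11·1 = 73/44 ≠ 1 ⇒ order 0.

0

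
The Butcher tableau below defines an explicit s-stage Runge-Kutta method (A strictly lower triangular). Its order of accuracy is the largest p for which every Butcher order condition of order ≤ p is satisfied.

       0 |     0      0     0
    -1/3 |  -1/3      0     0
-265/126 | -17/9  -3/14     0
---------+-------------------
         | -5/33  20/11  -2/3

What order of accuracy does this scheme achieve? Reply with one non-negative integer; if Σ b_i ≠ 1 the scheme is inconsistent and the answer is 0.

b = (-5/33, 20/11, -2/3)
c = (0, -1/3, -265/126)
Ac = (0, 0, 1/14)
Σ b_i: (-5/33)·1 + 20/11·1 + (-2/3)·1 = 1 ✓
b·c: 20/11·(-1/3) + (-2/3)·(-265/126) = 1655/2079 ≠ 1/2 ⇒ order 1.

1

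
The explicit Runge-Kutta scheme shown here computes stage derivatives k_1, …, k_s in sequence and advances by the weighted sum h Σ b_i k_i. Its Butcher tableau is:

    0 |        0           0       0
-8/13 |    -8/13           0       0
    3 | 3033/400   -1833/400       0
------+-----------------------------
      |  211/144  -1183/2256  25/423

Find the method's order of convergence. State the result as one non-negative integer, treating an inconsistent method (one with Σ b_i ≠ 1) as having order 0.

3

b = (211/144, -1183/2256, 25/423)
c = (0, -8/13, 3)
Ac = (0, 0, 141/50)
Σ b_i: 211/144·1 + (-1183/2256)·1 + 25/423·1 = 1 ✓
b·c: (-1183/2256)·(-8/13) + 25/423·3 = 1/2 ✓
b·c²: (-1183/2256)·64/169 + 25/423·9 = 1/3 ✓
b·Ac: 25/423·141/50 = 1/6 ✓; 3 stages ⇒ order 3.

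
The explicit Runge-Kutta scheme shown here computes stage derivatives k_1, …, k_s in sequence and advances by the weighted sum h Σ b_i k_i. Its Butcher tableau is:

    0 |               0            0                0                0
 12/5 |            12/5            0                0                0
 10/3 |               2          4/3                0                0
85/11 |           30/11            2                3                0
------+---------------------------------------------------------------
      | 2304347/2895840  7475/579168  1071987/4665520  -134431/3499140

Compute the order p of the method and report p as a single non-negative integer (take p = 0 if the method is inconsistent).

b = (2304347/2895840, 7475/579168, 1071987/4665520, -134431/3499140)
c = (0, 12/5, 10/3, 85/11)
Ac = (0, 0, 16/5, 74/5)
Σ b_i: 2304347/2895840·1 + 7475/579168·1 + 1071987/4665520·1 + (-134431/3499140)·1 = 1 ✓
b·c: 7475/579168·12/5 + 1071987/4665520·10/3 + (-134431/3499140)·85/11 = 1/2 ✓
b·c²: 7475/579168·144/25 + 1071987/4665520·100/9 + (-134431/3499140)·7225/121 = 1/3 ✓
b·Ac: 1071987/4665520·16/5 + (-134431/3499140)·74/5 = 1/6 ✓
b·c³: 7475/579168·1728/125 + 1071987/4665520·1000/27 + (-134431/3499140)·614125/1331 = -3271541/361980 ≠ 1/4 ⇒ order 3.
b·(c∘Ac): 1071987/4665520·32/3 + (-134431/3499140)·1258/11 = -117209/60330 ≠ 1/8
b·Ac²: 1071987/4665520·192/25 + (-134431/3499140)·3364/75 = 21745/524871 ≠ 1/12
b·A²c: (-134431/3499140)·48/5 = -537724/1457975 ≠ 1/24

3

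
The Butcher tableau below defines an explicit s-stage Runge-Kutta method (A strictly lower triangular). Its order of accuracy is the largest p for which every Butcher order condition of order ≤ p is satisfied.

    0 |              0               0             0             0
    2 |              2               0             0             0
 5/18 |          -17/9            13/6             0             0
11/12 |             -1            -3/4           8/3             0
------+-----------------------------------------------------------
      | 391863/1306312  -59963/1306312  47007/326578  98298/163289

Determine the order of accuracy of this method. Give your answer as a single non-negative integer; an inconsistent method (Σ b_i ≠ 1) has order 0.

b = (391863/1306312, -59963/1306312, 47007/326578, 98298/163289)
c = (0, 2, 5/18, 11/12)
Ac = (0, 0, 13/3, -41/54)
Σ b_i: 391863/1306312·1 + (-59963/1306312)·1 + 47007/326578·1 + 98298/163289·1 = 1 ✓
b·c: (-59963/1306312)·2 + 47007/326578·5/18 + 98298/163289·11/12 = 1/2 ✓
b·c²: (-59963/1306312)·4 + 47007/326578·25/324 + 98298/163289·121/144 = 1/3 ✓
b·Ac: 47007/326578·13/3 + 98298/163289·(-41/54) = 1/6 ✓
b·c³: (-59963/1306312)·8 + 47007/326578·125/5832 + 98298/163289·1331/1728 = 14044537/141081696 ≠ 1/4 ⇒ order 3.
b·(c∘Ac): 47007/326578·65/54 + 98298/163289·(-451/648) = -722213/2939202 ≠ 1/8
b·Ac²: 47007/326578·26/3 + 98298/163289·(-679/243) = -1916219/4408803 ≠ 1/12
b·A²c: 98298/163289·104/9 = 1135888/163289 ≠ 1/24

3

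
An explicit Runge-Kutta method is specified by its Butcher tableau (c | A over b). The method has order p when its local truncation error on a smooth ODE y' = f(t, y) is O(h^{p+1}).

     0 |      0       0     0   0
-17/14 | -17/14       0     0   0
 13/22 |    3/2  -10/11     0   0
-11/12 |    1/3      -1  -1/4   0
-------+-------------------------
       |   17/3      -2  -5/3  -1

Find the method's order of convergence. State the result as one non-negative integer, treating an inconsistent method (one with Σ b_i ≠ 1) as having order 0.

b = (17/3, -2, -5/3, -1)
c = (0, -17/14, 13/22, -11/12)
Ac = (0, 0, 85/77, 657/616)
Σ b_i: 17/3·1 + (-2)·1 + (-5/3)·1 + (-1)·1 = 1 ✓
b·c: (-2)·(-17/14) + (-5/3)·13/22 + (-1)·(-11/12) = 727/308 ≠ 1/2 ⇒ order 1.

1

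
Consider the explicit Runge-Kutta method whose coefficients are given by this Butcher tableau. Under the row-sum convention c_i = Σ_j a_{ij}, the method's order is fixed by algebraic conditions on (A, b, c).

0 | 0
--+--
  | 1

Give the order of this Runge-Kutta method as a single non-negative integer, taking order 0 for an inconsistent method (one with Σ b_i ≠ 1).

1

b = (1)
c = (0)
Σ b_i: 1·1 = 1 ✓; 1 stage ⇒ order 1.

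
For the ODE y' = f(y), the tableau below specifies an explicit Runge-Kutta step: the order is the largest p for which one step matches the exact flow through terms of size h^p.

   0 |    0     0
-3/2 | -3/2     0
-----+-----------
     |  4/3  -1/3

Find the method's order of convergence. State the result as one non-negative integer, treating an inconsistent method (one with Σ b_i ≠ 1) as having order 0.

2

b = (4/3, -1/3)
c = (0, -3/2)
Σ b_i: 4/3·1 + (-1/3)·1 = 1 ✓
b·c: (-1/3)·(-3/2) = 1/2 ✓; 2 stages ⇒ order 2.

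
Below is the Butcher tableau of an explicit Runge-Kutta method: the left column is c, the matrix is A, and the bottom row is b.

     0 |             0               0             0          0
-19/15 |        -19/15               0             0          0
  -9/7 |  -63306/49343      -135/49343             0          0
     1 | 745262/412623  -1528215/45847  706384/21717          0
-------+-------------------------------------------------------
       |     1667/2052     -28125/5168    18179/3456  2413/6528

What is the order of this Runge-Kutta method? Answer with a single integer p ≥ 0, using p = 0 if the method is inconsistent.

b = (1667/2052, -28125/5168, 18179/3456, 2413/6528)
c = (0, -19/15, -9/7, 1)
Ac = (0, 0, 9/2597, 51/127)
Σ b_i: 1667/2052·1 + (-28125/5168)·1 + 18179/3456·1 + 2413/6528·1 = 1 ✓
b·c: (-28125/5168)·(-19/15) + 18179/3456·(-9/7) + 2413/6528·1 = 1/2 ✓
b·c²: (-28125/5168)·361/225 + 18179/3456·81/49 + 2413/6528·1 = 1/3 ✓
b·Ac: 18179/3456·9/2597 + 2413/6528·51/127 = 1/6 ✓
b·c³: (-28125/5168)·(-6859/3375) + 18179/3456·(-729/343) + 2413/6528·1 = 1/4 ✓
b·(c∘Ac): 18179/3456·(-81/18179) + 2413/6528·51/127 = 1/8 ✓
b·Ac²: 18179/3456·(-57/12985) + 2413/6528·10421/36195 = 1/12 ✓
b·A²c: 2413/6528·272/2413 = 1/24 ✓; 4 stages ⇒ order 4.

4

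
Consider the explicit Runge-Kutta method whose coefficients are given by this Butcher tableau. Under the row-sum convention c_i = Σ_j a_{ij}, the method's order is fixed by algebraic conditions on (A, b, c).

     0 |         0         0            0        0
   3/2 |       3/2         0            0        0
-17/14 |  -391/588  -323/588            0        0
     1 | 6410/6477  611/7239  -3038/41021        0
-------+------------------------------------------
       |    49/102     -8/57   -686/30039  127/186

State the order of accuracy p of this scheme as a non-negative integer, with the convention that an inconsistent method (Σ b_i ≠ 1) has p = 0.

b = (49/102, -8/57, -686/30039, 127/186)
c = (0, 3/2, -17/14, 1)
Ac = (0, 0, -323/392, 55/254)
Σ b_i: 49/102·1 + (-8/57)·1 + (-686/30039)·1 + 127/186·1 = 1 ✓
b·c: (-8/57)·3/2 + (-686/30039)·(-17/14) + 127/186·1 = 1/2 ✓
b·c²: (-8/57)·9/4 + (-686/30039)·289/196 + 127/186·1 = 1/3 ✓
b·Ac: (-686/30039)·(-323/392) + 127/186·55/254 = 1/6 ✓
b·c³: (-8/57)·27/8 + (-686/30039)·(-4913/2744) + 127/186·1 = 1/4 ✓
b·(c∘Ac): (-686/30039)·5491/5488 + 127/186·55/254 = 1/8 ✓
b·Ac²: (-686/30039)·(-969/784) + 127/186·41/508 = 1/12 ✓
b·A²c: 127/186·31/508 = 1/24 ✓; 4 stages ⇒ order 4.

4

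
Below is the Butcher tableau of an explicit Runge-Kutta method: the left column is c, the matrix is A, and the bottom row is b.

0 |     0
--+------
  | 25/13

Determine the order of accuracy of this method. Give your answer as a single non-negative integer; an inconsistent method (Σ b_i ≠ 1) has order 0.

b = (25/13)
c = (0)
Σ b_i: 25/13·1 = 25/13 ≠ 1 ⇒ order 0.

0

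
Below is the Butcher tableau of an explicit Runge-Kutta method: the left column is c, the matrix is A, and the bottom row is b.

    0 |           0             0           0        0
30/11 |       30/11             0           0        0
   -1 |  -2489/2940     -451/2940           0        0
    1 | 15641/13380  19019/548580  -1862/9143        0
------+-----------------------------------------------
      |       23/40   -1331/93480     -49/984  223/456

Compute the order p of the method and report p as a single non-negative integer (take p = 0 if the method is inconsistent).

b = (23/40, -1331/93480, -49/984, 223/456)
c = (0, 30/11, -1, 1)
Ac = (0, 0, -41/98, 133/446)
Σ b_i: 23/40·1 + (-1331/93480)·1 + (-49/984)·1 + 223/456·1 = 1 ✓
b·c: (-1331/93480)·30/11 + (-49/984)·(-1) + 223/456·1 = 1/2 ✓
b·c²: (-1331/93480)·900/121 + (-49/984)·1 + 223/456·1 = 1/3 ✓
b·Ac: (-49/984)·(-41/98) + 223/456·133/446 = 1/6 ✓
b·c³: (-1331/93480)·27000/1331 + (-49/984)·(-1) + 223/456·1 = 1/4 ✓
b·(c∘Ac): (-49/984)·41/98 + 223/456·133/446 = 1/8 ✓
b·Ac²: (-49/984)·(-615/539) + 223/456·133/2453 = 1/12 ✓
b·A²c: 223/456·19/223 = 1/24 ✓; 4 stages ⇒ order 4.

4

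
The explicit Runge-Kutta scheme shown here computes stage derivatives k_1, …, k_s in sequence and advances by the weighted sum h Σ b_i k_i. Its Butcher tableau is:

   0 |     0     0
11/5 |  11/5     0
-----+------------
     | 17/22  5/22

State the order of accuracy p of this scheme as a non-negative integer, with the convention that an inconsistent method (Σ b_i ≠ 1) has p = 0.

b = (17/22, 5/22)
c = (0, 11/5)
Σ b_i: 17/22·1 + 5/22·1 = 1 ✓
b·c: 5/22·11/5 = 1/2 ✓; 2 stages ⇒ order 2.

2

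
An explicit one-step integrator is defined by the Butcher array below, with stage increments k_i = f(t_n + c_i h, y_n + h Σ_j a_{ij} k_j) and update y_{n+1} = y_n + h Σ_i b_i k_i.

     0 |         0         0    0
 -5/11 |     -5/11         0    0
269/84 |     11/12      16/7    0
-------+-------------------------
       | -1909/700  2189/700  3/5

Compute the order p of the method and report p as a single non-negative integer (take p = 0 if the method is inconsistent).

b = (-1909/700, 2189/700, 3/5)
c = (0, -5/11, 269/84)
Ac = (0, 0, -80/77)
Σ b_i: (-1909/700)·1 + 2189/700·1 + 3/5·1 = 1 ✓
b·c: 2189/700·(-5/11) + 3/5·269/84 = 1/2 ✓
b·c²: 2189/700·25/121 + 3/5·72361/7056 = 879551/129360 ≠ 1/3 ⇒ order 2.
b·Ac: 3/5·(-80/77) = -48/77 ≠ 1/6

2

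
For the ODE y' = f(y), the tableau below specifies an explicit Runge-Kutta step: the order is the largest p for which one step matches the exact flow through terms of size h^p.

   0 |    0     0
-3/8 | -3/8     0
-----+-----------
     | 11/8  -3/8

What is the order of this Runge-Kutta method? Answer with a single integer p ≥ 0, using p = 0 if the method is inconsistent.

1

b = (11/8, -3/8)
c = (0, -3/8)
Σ b_i: 11/8·1 + (-3/8)·1 = 1 ✓
b·c: (-3/8)·(-3/8) = 9/64 ≠ 1/2 ⇒ order 1.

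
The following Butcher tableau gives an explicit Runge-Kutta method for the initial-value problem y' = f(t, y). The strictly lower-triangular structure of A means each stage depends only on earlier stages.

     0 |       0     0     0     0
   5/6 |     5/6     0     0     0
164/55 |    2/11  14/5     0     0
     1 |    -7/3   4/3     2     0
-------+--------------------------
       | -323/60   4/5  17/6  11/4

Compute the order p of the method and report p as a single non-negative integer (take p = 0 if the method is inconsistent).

1

b = (-323/60, 4/5, 17/6, 11/4)
c = (0, 5/6, 164/55, 1)
Ac = (0, 0, 7/3, 3502/495)
Σ b_i: (-323/60)·1 + 4/5·1 + 17/6·1 + 11/4·1 = 1 ✓
b·c: 4/5·5/6 + 17/6·164/55 + 11/4·1 = 7831/660 ≠ 1/2 ⇒ order 1.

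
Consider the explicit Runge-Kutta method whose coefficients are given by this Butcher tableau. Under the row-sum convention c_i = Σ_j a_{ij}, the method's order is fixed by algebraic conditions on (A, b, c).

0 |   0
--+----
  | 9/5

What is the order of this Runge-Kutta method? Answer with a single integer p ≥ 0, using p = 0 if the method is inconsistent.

0

b = (9/5)
c = (0)
Σ b_i: 9/5·1 = 9/5 ≠ 1 ⇒ order 0.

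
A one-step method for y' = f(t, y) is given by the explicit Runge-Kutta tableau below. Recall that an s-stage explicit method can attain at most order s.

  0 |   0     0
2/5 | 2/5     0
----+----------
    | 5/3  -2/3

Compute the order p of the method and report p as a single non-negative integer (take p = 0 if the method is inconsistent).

b = (5/3, -2/3)
c = (0, 2/5)
Σ b_i: 5/3·1 + (-2/3)·1 = 1 ✓
b·c: (-2/3)·2/5 = -4/15 ≠ 1/2 ⇒ order 1.

1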